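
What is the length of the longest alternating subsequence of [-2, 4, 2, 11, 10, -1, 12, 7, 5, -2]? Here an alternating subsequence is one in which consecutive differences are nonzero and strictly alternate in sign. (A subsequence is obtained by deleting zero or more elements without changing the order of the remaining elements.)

Track the best alternating length ending on an up-step vs a down-step at each position: up/down = 1/1, 2/1, 2/3, 4/1, 4/5, 2/5, 6/1, 6/7, 6/7, 1/7.
The maximum over both is 7; one such subsequence is -2, 4, 2, 11, 10, 12, 7.

7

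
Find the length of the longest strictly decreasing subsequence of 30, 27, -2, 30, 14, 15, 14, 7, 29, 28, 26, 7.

5

Let dp[i] be the longest decreasing subsequence ending at position i. Then dp = [1, 2, 3, 1, 3, 3, 4, 5, 2, 3, 4, 5].
The maximum is 5; one witness is 30, 27, 15, 14, 7 at positions 1,2,6,7,8.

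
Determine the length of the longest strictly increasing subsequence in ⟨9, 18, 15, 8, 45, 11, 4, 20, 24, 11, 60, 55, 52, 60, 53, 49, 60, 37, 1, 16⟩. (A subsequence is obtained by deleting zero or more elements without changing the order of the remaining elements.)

Let dp[i] be the longest increasing subsequence ending at position i. Then dp = [1, 2, 2, 1, 3, 2, 1, 3, 4, 2, 5, 5, 5, 6, 6, 5, 7, 5, 1, 3].
The maximum is 7; one witness is 9, 18, 20, 24, 52, 53, 60 at positions 1,2,8,9,13,15,17.

7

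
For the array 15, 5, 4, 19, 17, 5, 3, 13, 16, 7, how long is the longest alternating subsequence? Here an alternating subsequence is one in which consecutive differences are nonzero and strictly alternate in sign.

6

Track the best alternating length ending on an up-step vs a down-step at each position: up/down = 1/1, 1/2, 1/2, 3/1, 3/4, 3/4, 1/4, 5/4, 5/4, 5/6.
The maximum over both is 6; one such subsequence is 15, 5, 19, 5, 13, 7.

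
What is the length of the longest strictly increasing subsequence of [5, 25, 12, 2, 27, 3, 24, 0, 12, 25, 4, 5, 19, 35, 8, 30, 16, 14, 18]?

One longest increasing subsequence is 2, 3, 4, 5, 8, 16, 18 (positions 4,6,11,12,15,17,19), of length 7; no longer one exists.

7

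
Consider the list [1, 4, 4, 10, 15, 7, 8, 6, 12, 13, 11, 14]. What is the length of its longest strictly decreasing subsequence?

Scanning left to right, the best length ending at each element is: 1→1, 4→1, 4→1, 10→1, 15→1, 7→2, 8→2, 6→3, 12→2, 13→2, 11→3, 14→2.
So the longest decreasing subsequence has length 3, e.g. 10, 7, 6.

3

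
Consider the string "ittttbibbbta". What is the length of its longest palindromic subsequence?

Using dp[i][j] = 2 + dp[i+1][j−1] if the ends match, else max(dp[i+1][j], dp[i][j−1]):
dp[1][12] = 6. A witness is tbbbbt at positions 5,6,8,9,10,11.

6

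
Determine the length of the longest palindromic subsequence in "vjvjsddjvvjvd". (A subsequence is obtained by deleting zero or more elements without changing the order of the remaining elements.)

One longest palindromic subsequence is vjvjddjvjv (positions 1,2,3,4,6,7,8,10,11,12); it reads the same forward and backward, and the interval DP gives dp[1][13] = 10.

10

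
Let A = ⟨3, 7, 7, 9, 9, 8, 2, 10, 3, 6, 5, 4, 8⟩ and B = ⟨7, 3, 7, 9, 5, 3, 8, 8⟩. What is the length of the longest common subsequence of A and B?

A longest common subsequence is 3, 7, 9, 8, 8 (length 5); the LCS DP confirms no longer common subsequence exists.

5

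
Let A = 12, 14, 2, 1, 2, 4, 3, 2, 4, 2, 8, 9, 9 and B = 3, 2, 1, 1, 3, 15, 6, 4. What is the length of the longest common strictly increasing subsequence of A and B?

3

A longest common strictly increasing subsequence is 2, 3, 4 (length 3); it appears in order in both A and B, and no longer such subsequence exists.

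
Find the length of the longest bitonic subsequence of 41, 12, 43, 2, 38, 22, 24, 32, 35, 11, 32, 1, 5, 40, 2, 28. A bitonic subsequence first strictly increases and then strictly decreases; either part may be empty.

One longest bitonic subsequence is 12, 22, 24, 32, 35, 32, 5, 2 (positions 2,6,7,8,9,11,13,15): it rises to 35 then falls. Length 8 is optimal.

8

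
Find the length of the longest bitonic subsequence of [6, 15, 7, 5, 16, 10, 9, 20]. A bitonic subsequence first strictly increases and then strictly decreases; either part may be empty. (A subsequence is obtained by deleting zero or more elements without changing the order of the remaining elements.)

5

Let inc[i] be the LIS ending at i and dec[i] the longest strictly decreasing subsequence starting at i. inc = [1, 2, 2, 1, 3, 3, 3, 4], dec = [2, 3, 2, 1, 3, 2, 1, 1].
max_i inc[i]+dec[i]−1 = 5, with one witness 6, 15, 16, 10, 9.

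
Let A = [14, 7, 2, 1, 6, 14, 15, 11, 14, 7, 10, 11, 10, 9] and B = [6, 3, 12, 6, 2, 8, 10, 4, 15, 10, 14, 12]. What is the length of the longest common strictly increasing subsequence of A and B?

For each value that appears in both, track the longest common increasing run ending there.
The best achievable length is 2; one witness is 6, 10 (A-positions 5,11, B-positions 1,7).

2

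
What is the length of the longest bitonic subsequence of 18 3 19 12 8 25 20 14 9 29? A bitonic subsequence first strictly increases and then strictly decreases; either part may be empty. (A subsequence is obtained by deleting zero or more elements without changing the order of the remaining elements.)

6

Let inc[i] be the LIS ending at i and dec[i] the longest strictly decreasing subsequence starting at i. inc = [1, 1, 2, 2, 2, 3, 3, 3, 3, 4], dec = [3, 1, 3, 2, 1, 4, 3, 2, 1, 1].
max_i inc[i]+dec[i]−1 = 6, with one witness 18, 19, 25, 20, 14, 9.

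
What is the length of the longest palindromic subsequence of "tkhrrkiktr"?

6

Using dp[i][j] = 2 + dp[i+1][j−1] if the ends match, else max(dp[i+1][j], dp[i][j−1]):
dp[1][10] = 6. A witness is tkrrkt at positions 1,2,4,5,8,9.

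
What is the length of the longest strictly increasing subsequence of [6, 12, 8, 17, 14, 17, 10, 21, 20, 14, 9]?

Let dp[i] be the longest increasing subsequence ending at position i. Then dp = [1, 2, 2, 3, 3, 4, 3, 5, 5, 4, 3].
The maximum is 5; one witness is 6, 12, 14, 17, 21 at positions 1,2,5,6,8.

5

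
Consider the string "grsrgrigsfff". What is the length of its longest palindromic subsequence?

Using dp[i][j] = 2 + dp[i+1][j−1] if the ends match, else max(dp[i+1][j], dp[i][j−1]):
dp[1][12] = 5. A witness is sgigs at positions 3,5,7,8,9.

5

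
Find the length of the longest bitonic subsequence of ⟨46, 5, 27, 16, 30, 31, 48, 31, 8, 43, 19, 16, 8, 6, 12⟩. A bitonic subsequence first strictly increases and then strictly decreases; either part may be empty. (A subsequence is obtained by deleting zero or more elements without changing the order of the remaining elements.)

Let inc[i] be the LIS ending at i and dec[i] the longest strictly decreasing subsequence starting at i. inc = [1, 1, 2, 2, 3, 4, 5, 4, 2, 5, 3, 3, 2, 2, 3], dec = [6, 1, 5, 3, 5, 5, 6, 5, 2, 5, 4, 3, 2, 1, 1].
max_i inc[i]+dec[i]−1 = 10, with one witness 5, 27, 30, 31, 48, 43, 19, 16, 8, 6.

10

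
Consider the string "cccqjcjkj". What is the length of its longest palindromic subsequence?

4

Using dp[i][j] = 2 + dp[i+1][j−1] if the ends match, else max(dp[i+1][j], dp[i][j−1]):
dp[1][9] = 4. A witness is cccc at positions 1,2,3,6.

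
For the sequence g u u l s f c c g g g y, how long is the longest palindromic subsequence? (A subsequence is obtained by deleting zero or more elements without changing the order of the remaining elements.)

4

One longest palindromic subsequence is gggg (positions 1,9,10,11); it reads the same forward and backward, and the interval DP gives dp[1][12] = 4.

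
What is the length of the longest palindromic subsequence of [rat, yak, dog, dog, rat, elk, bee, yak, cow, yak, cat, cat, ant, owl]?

One longest palindromic subsequence is yak dog dog yak (positions 2,3,4,10); it reads the same forward and backward, and the interval DP gives dp[1][14] = 4.

4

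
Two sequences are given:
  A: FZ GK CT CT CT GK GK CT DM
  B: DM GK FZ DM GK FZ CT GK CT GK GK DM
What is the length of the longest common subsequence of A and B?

A longest common subsequence is FZ, GK, CT, CT, GK, GK, DM (length 7); the LCS DP confirms no longer common subsequence exists.

7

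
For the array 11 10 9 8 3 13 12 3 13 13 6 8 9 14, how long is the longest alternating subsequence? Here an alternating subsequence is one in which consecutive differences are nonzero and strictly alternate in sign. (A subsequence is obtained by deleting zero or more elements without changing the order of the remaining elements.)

7

Track the best alternating length ending on an up-step vs a down-step at each position: up/down = 1/1, 1/2, 1/2, 1/2, 1/2, 3/1, 3/4, 1/4, 5/1, 5/1, 5/6, 7/6, 7/6, 7/1.
The maximum over both is 7; one such subsequence is 11, 10, 13, 12, 13, 6, 8.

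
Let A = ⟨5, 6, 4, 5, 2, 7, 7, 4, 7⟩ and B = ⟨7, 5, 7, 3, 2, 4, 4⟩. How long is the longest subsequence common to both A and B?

Backtracking the LCS table gives one alignment: 5 (A1,B2) → 4 (A3,B6) → 4 (A8,B7).
So the longest common subsequence has length 3.

3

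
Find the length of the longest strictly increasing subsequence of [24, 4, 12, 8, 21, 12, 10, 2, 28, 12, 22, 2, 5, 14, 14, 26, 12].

One longest increasing subsequence is 4, 8, 10, 12, 22, 26 (positions 2,4,7,10,11,16), of length 6; no longer one exists.

6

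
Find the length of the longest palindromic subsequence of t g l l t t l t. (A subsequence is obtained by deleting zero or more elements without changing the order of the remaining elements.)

One longest palindromic subsequence is tlttlt (positions 1,3,5,6,7,8); it reads the same forward and backward, and the interval DP gives dp[1][8] = 6.

6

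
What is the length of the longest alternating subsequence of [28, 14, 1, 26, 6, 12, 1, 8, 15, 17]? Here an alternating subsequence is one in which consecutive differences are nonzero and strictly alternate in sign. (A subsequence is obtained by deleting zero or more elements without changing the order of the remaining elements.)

7

A longest alternating subsequence is 28, 14, 26, 6, 12, 1, 8 (positions 1,2,4,5,6,7,8); its 6 consecutive differences strictly alternate in sign, and length 7 is optimal.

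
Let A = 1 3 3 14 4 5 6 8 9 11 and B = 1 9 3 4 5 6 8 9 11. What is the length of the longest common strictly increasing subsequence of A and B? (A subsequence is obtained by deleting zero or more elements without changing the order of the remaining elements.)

8

For each value that appears in both, track the longest common increasing run ending there.
The best achievable length is 8; one witness is 1, 3, 4, 5, 6, 8, 9, 11 (A-positions 1,2,5,6,7,8,9,10, B-positions 1,3,4,5,6,7,8,9).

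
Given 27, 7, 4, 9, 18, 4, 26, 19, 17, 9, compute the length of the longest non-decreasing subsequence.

4

One longest non-decreasing subsequence is 7, 9, 18, 26 (positions 2,4,5,7), of length 4; no longer one exists.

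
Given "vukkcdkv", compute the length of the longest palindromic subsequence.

5

Using dp[i][j] = 2 + dp[i+1][j−1] if the ends match, else max(dp[i+1][j], dp[i][j−1]):
dp[1][8] = 5. A witness is vkdkv at positions 1,3,6,7,8.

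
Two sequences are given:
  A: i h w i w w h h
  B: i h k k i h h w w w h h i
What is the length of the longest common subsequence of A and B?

Backtracking the LCS table gives one alignment: i (A1,B5) → h (A2,B7) → w (A3,B8) → w (A5,B9) → w (A6,B10) → h (A7,B11) → h (A8,B12).
So the longest common subsequence has length 7.

7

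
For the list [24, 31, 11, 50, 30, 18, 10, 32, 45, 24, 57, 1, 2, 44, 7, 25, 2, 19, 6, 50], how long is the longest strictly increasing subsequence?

Let dp[i] be the longest increasing subsequence ending at position i. Then dp = [1, 2, 1, 3, 2, 2, 1, 3, 4, 3, 5, 1, 2, 4, 3, 4, 2, 4, 3, 5].
The maximum is 5; one witness is 24, 31, 32, 45, 57 at positions 1,2,8,9,11.

5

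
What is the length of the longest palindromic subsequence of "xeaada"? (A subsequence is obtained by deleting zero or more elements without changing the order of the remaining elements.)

3

One longest palindromic subsequence is ada (positions 3,5,6); it reads the same forward and backward, and the interval DP gives dp[1][6] = 3.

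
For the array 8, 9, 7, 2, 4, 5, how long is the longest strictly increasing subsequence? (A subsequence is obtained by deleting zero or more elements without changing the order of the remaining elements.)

Scanning left to right, the best length ending at each element is: 8→1, 9→2, 7→1, 2→1, 4→2, 5→3.
So the longest increasing subsequence has length 3, e.g. 2, 4, 5.

3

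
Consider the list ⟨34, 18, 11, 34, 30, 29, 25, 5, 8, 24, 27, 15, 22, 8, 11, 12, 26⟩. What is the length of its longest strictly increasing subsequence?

Let dp[i] be the longest increasing subsequence ending at position i. Then dp = [1, 1, 1, 2, 2, 2, 2, 1, 2, 3, 4, 3, 4, 2, 3, 4, 5].
The maximum is 5; one witness is 5, 8, 15, 22, 26 at positions 8,9,12,13,17.

5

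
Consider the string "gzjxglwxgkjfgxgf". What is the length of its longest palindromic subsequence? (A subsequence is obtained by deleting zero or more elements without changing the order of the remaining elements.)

7

One longest palindromic subsequence is gxgfgxg (positions 5,8,9,12,13,14,15); it reads the same forward and backward, and the interval DP gives dp[1][16] = 7.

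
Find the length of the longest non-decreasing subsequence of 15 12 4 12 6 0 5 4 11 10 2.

3

Let dp[i] be the longest non-decreasing subsequence ending at position i. Then dp = [1, 1, 1, 2, 2, 1, 2, 2, 3, 3, 2].
The maximum is 3; one witness is 4, 6, 11 at positions 3,5,9.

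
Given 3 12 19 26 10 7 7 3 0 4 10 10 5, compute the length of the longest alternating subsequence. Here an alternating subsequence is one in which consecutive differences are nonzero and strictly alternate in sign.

5

Track the best alternating length ending on an up-step vs a down-step at each position: up/down = 1/1, 2/1, 2/1, 2/1, 2/3, 2/3, 2/3, 1/3, 1/3, 4/3, 4/3, 4/3, 4/5.
The maximum over both is 5; one such subsequence is 3, 12, 7, 10, 5.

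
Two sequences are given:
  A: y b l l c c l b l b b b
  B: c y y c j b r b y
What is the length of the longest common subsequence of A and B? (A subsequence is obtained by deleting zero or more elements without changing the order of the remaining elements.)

4

A longest common subsequence is ycbb (length 4); the LCS DP confirms no longer common subsequence exists.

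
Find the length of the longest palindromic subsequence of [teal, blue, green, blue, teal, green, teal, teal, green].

5

One longest palindromic subsequence is green teal teal teal green (positions 3,5,7,8,9); it reads the same forward and backward, and the interval DP gives dp[1][9] = 5.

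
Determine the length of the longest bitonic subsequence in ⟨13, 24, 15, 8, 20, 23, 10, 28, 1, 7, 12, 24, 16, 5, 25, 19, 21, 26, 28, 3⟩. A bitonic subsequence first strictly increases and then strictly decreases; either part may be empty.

One longest bitonic subsequence is 13, 15, 20, 23, 28, 24, 16, 5, 3 (positions 1,3,5,6,8,12,13,14,20): it rises to 28 then falls. Length 9 is optimal.

9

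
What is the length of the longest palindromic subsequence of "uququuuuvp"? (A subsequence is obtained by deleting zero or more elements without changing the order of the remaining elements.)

6

One longest palindromic subsequence is uuuuuu (positions 1,3,5,6,7,8); it reads the same forward and backward, and the interval DP gives dp[1][10] = 6.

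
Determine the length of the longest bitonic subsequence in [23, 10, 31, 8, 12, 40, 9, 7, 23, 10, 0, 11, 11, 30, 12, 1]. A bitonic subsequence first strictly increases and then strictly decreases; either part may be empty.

One longest bitonic subsequence is 8, 9, 10, 11, 30, 12, 1 (positions 4,7,10,12,14,15,16): it rises to 30 then falls. Length 7 is optimal.

7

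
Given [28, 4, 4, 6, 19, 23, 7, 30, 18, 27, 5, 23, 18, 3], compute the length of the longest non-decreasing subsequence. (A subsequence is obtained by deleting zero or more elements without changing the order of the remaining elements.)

6

Let dp[i] be the longest non-decreasing subsequence ending at position i. Then dp = [1, 1, 2, 3, 4, 5, 4, 6, 5, 6, 3, 6, 6, 1].
The maximum is 6; one witness is 4, 4, 6, 19, 23, 30 at positions 2,3,4,5,6,8.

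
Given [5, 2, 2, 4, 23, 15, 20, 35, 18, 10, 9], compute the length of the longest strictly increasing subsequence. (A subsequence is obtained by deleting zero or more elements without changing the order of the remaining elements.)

5

Let dp[i] be the longest increasing subsequence ending at position i. Then dp = [1, 1, 1, 2, 3, 3, 4, 5, 4, 3, 3].
The maximum is 5; one witness is 2, 4, 15, 20, 35 at positions 2,4,6,7,8.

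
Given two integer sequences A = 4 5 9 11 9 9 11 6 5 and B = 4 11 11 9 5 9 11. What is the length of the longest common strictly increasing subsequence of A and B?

4

For each value that appears in both, track the longest common increasing run ending there.
The best achievable length is 4; one witness is 4, 5, 9, 11 (A-positions 1,2,3,4, B-positions 1,5,6,7).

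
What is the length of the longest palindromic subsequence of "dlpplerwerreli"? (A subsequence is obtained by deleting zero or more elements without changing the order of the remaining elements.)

7

One longest palindromic subsequence is lerrrel (positions 5,6,7,10,11,12,13); it reads the same forward and backward, and the interval DP gives dp[1][14] = 7.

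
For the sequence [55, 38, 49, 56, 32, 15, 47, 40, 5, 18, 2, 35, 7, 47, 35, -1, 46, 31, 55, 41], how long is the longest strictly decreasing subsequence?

7

Scanning left to right, the best length ending at each element is: 55→1, 38→2, 49→2, 56→1, 32→3, 15→4, 47→3, 40→4, 5→5, 18→5, 2→6, 35→5, 7→6, 47→3, 35→5, -1→7, 46→4, 31→6, 55→2, 41→5.
So the longest decreasing subsequence has length 7, e.g. 55, 38, 32, 15, 5, 2, -1.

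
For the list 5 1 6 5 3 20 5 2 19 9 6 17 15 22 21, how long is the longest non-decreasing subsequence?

One longest non-decreasing subsequence is 5, 5, 5, 9, 17, 22 (positions 1,4,7,10,12,14), of length 6; no longer one exists.

6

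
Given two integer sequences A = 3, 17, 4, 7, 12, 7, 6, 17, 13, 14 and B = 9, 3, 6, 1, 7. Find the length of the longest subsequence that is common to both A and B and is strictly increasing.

2

A longest common strictly increasing subsequence is 3, 6 (length 2); it appears in order in both A and B, and no longer such subsequence exists.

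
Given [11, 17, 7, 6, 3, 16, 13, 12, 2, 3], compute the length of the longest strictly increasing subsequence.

Let dp[i] be the longest increasing subsequence ending at position i. Then dp = [1, 2, 1, 1, 1, 2, 2, 2, 1, 2].
The maximum is 2; one witness is 11, 17 at positions 1,2.

2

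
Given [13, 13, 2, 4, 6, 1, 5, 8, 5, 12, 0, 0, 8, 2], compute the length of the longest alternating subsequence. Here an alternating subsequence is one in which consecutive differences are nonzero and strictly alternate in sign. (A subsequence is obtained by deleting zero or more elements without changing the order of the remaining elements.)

10

Track the best alternating length ending on an up-step vs a down-step at each position: up/down = 1/1, 1/1, 1/2, 3/2, 3/2, 1/4, 5/4, 5/2, 5/6, 7/2, 1/8, 1/8, 9/8, 9/10.
The maximum over both is 10; one such subsequence is 13, 2, 4, 1, 8, 5, 12, 0, 8, 2.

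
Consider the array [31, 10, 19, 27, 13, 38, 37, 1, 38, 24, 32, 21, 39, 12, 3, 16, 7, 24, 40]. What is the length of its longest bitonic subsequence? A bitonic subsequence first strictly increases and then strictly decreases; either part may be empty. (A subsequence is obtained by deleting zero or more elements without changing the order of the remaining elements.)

One longest bitonic subsequence is 10, 19, 27, 38, 37, 32, 21, 16, 7 (positions 2,3,4,6,7,11,12,16,17): it rises to 38 then falls. Length 9 is optimal.

9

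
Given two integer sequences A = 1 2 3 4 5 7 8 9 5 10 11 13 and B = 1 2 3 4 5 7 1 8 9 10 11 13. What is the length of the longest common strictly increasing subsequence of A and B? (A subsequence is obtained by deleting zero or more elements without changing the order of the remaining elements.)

For each value that appears in both, track the longest common increasing run ending there.
The best achievable length is 11; one witness is 1, 2, 3, 4, 5, 7, 8, 9, 10, 11, 13 (A-positions 1,2,3,4,5,6,7,8,10,11,12, B-positions 1,2,3,4,5,6,8,9,10,11,12).

11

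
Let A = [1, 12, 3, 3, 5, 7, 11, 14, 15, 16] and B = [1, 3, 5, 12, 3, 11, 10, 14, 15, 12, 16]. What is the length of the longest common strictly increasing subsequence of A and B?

7

For each value that appears in both, track the longest common increasing run ending there.
The best achievable length is 7; one witness is 1, 3, 5, 11, 14, 15, 16 (A-positions 1,3,5,7,8,9,10, B-positions 1,2,3,6,8,9,11).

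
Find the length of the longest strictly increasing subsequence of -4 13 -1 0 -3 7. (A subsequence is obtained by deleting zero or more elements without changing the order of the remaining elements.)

4

Scanning left to right, the best length ending at each element is: -4→1, 13→2, -1→2, 0→3, -3→2, 7→4.
So the longest increasing subsequence has length 4, e.g. -4, -1, 0, 7.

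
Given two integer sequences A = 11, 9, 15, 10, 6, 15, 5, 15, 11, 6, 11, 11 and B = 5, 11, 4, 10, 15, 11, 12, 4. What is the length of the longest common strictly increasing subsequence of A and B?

2

For each value that appears in both, track the longest common increasing run ending there.
The best achievable length is 2; one witness is 5, 11 (A-positions 7,9, B-positions 1,2).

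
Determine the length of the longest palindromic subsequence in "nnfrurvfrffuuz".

One longest palindromic subsequence is ufffu (positions 5,8,10,11,13); it reads the same forward and backward, and the interval DP gives dp[1][14] = 5.

5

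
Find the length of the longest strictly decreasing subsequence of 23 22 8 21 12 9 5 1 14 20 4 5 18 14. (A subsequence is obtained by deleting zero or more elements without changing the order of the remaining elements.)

Let dp[i] be the longest decreasing subsequence ending at position i. Then dp = [1, 2, 3, 3, 4, 5, 6, 7, 4, 4, 7, 6, 5, 6].
The maximum is 7; one witness is 23, 22, 21, 12, 9, 5, 1 at positions 1,2,4,5,6,7,8.

7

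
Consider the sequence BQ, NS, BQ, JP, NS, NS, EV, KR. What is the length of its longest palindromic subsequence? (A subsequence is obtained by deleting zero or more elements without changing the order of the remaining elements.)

3

Using dp[i][j] = 2 + dp[i+1][j−1] if the ends match, else max(dp[i+1][j], dp[i][j−1]):
dp[1][8] = 3. A witness is NS NS NS at positions 2,5,6.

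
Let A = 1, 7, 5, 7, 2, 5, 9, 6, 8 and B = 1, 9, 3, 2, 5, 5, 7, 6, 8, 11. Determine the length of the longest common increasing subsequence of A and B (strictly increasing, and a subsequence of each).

A longest common strictly increasing subsequence is 1, 2, 5, 6, 8 (length 5); it appears in order in both A and B, and no longer such subsequence exists.

5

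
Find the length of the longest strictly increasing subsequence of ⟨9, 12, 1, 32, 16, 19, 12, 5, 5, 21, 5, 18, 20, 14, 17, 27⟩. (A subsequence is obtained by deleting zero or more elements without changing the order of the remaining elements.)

One longest increasing subsequence is 9, 12, 16, 19, 21, 27 (positions 1,2,5,6,10,16), of length 6; no longer one exists.

6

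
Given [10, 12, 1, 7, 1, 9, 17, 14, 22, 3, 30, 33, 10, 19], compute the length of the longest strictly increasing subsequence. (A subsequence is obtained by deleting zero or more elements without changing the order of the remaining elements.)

Scanning left to right, the best length ending at each element is: 10→1, 12→2, 1→1, 7→2, 1→1, 9→3, 17→4, 14→4, 22→5, 3→2, 30→6, 33→7, 10→4, 19→5.
So the longest increasing subsequence has length 7, e.g. 1, 7, 9, 17, 22, 30, 33.

7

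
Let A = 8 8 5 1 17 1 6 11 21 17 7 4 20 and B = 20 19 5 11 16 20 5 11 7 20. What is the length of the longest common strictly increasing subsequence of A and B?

3

For each value that appears in both, track the longest common increasing run ending there.
The best achievable length is 3; one witness is 5, 11, 20 (A-positions 3,8,13, B-positions 3,4,6).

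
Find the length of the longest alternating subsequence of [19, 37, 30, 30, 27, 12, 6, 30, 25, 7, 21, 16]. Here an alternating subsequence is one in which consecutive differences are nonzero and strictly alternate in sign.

7

A longest alternating subsequence is 19, 37, 27, 30, 7, 21, 16 (positions 1,2,5,8,10,11,12); its 6 consecutive differences strictly alternate in sign, and length 7 is optimal.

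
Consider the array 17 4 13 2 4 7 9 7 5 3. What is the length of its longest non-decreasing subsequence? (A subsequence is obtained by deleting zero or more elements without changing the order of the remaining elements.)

4

Let dp[i] be the longest non-decreasing subsequence ending at position i. Then dp = [1, 1, 2, 1, 2, 3, 4, 4, 3, 2].
The maximum is 4; one witness is 4, 4, 7, 9 at positions 2,5,6,7.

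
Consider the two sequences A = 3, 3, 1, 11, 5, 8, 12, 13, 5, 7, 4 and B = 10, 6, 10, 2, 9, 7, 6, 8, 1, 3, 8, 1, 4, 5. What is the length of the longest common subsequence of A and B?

3

A longest common subsequence is 3, 1, 5 (length 3); the LCS DP confirms no longer common subsequence exists.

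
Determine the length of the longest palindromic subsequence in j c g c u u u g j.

7

Using dp[i][j] = 2 + dp[i+1][j−1] if the ends match, else max(dp[i+1][j], dp[i][j−1]):
dp[1][9] = 7. A witness is jguuugj at positions 1,3,5,6,7,8,9.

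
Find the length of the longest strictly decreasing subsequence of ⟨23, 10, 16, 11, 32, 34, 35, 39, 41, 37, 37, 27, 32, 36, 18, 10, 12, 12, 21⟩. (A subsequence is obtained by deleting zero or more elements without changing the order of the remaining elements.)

One longest decreasing subsequence is 39, 37, 27, 18, 10 (positions 8,10,12,15,16), of length 5; no longer one exists.

5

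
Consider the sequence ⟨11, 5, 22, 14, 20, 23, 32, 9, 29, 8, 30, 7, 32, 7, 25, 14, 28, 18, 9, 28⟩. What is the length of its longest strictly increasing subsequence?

One longest increasing subsequence is 11, 14, 20, 23, 29, 30, 32 (positions 1,4,5,6,9,11,13), of length 7; no longer one exists.

7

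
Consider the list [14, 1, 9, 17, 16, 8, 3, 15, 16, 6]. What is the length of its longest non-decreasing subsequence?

4

Let dp[i] be the longest non-decreasing subsequence ending at position i. Then dp = [1, 1, 2, 3, 3, 2, 2, 3, 4, 3].
The maximum is 4; one witness is 1, 9, 16, 16 at positions 2,3,5,9.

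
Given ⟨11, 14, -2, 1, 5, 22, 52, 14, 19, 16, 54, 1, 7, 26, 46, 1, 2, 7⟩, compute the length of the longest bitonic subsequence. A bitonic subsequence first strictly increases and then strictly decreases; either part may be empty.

Let inc[i] be the LIS ending at i and dec[i] the longest strictly decreasing subsequence starting at i. inc = [1, 2, 1, 2, 3, 4, 5, 4, 5, 5, 6, 2, 4, 6, 7, 2, 3, 4], dec = [3, 3, 1, 1, 2, 5, 5, 3, 4, 3, 3, 1, 2, 2, 2, 1, 1, 1].
max_i inc[i]+dec[i]−1 = 9, with one witness -2, 1, 5, 22, 52, 19, 16, 7, 2.

9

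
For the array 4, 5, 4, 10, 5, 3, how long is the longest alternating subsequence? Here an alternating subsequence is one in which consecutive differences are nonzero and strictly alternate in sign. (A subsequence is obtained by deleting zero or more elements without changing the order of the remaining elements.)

5

Track the best alternating length ending on an up-step vs a down-step at each position: up/down = 1/1, 2/1, 1/3, 4/1, 4/5, 1/5.
The maximum over both is 5; one such subsequence is 4, 5, 4, 10, 5.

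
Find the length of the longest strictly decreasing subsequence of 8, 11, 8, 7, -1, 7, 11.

One longest decreasing subsequence is 11, 8, 7, -1 (positions 2,3,4,5), of length 4; no longer one exists.

4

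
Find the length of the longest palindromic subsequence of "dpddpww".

One longest palindromic subsequence is pddp (positions 2,3,4,5); it reads the same forward and backward, and the interval DP gives dp[1][7] = 4.

4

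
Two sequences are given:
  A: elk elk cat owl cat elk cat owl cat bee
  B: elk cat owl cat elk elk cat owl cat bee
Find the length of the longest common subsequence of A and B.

9

A longest common subsequence is elk, cat, owl, cat, elk, cat, owl, cat, bee (length 9); the LCS DP confirms no longer common subsequence exists.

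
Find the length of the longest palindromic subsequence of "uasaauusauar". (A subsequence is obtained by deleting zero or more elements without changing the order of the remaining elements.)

8

One longest palindromic subsequence is uasuusau (positions 1,2,3,6,7,8,9,10); it reads the same forward and backward, and the interval DP gives dp[1][12] = 8.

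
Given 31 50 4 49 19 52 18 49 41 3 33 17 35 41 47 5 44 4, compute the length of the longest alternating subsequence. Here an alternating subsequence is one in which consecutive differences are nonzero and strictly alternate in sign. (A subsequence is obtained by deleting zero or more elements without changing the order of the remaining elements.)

Track the best alternating length ending on an up-step vs a down-step at each position: up/down = 1/1, 2/1, 1/3, 4/3, 4/5, 6/1, 4/7, 8/7, 8/9, 1/9, 10/9, 10/11, 12/9, 12/9, 12/9, 10/13, 14/13, 10/15.
The maximum over both is 15; one such subsequence is 31, 50, 4, 49, 19, 52, 18, 49, 3, 33, 17, 35, 5, 44, 4.

15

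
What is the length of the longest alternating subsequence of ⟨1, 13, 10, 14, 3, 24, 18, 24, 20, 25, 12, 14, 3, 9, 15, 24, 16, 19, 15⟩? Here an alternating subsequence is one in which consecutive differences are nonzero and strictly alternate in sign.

A longest alternating subsequence is 1, 13, 10, 14, 3, 24, 18, 24, 20, 25, 12, 14, 3, 24, 16, 19, 15 (positions 1,2,3,4,5,6,7,8,9,10,11,12,13,16,17,18,19); its 16 consecutive differences strictly alternate in sign, and length 17 is optimal.

17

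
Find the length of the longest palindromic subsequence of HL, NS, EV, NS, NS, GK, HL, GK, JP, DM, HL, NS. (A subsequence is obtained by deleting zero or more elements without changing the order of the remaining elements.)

5

Using dp[i][j] = 2 + dp[i+1][j−1] if the ends match, else max(dp[i+1][j], dp[i][j−1]):
dp[1][12] = 5. A witness is NS HL DM HL NS at positions 2,7,10,11,12.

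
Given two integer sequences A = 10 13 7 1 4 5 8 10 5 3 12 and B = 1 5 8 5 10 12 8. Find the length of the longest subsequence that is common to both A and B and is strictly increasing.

5

For each value that appears in both, track the longest common increasing run ending there.
The best achievable length is 5; one witness is 1, 5, 8, 10, 12 (A-positions 4,6,7,8,11, B-positions 1,2,3,5,6).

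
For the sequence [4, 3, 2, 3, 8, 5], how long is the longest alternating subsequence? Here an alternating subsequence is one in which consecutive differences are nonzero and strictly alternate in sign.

Track the best alternating length ending on an up-step vs a down-step at each position: up/down = 1/1, 1/2, 1/2, 3/2, 3/1, 3/4.
The maximum over both is 4; one such subsequence is 4, 3, 8, 5.

4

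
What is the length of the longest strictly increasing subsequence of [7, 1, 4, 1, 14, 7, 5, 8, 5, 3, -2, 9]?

5

Let dp[i] be the longest increasing subsequence ending at position i. Then dp = [1, 1, 2, 1, 3, 3, 3, 4, 3, 2, 1, 5].
The maximum is 5; one witness is 1, 4, 7, 8, 9 at positions 2,3,6,8,12.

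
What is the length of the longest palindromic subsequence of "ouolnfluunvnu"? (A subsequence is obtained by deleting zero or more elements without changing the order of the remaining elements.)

Using dp[i][j] = 2 + dp[i+1][j−1] if the ends match, else max(dp[i+1][j], dp[i][j−1]):
dp[1][13] = 6. A witness is unuunu at positions 2,5,8,9,12,13.

6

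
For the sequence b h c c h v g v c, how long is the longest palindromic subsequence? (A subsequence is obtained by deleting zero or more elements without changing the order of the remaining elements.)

One longest palindromic subsequence is cvgvc (positions 3,6,7,8,9); it reads the same forward and backward, and the interval DP gives dp[1][9] = 5.

5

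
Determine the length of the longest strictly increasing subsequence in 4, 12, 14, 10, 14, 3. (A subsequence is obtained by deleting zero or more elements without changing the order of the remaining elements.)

3

Scanning left to right, the best length ending at each element is: 4→1, 12→2, 14→3, 10→2, 14→3, 3→1.
So the longest increasing subsequence has length 3, e.g. 4, 12, 14.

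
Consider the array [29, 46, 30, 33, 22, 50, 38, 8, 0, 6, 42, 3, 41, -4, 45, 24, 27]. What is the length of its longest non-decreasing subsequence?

6

Let dp[i] be the longest non-decreasing subsequence ending at position i. Then dp = [1, 2, 2, 3, 1, 4, 4, 1, 1, 2, 5, 2, 5, 1, 6, 3, 4].
The maximum is 6; one witness is 29, 30, 33, 38, 42, 45 at positions 1,3,4,7,11,15.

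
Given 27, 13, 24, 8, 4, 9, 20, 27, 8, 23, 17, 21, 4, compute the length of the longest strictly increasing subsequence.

4

One longest increasing subsequence is 8, 9, 20, 27 (positions 4,6,7,8), of length 4; no longer one exists.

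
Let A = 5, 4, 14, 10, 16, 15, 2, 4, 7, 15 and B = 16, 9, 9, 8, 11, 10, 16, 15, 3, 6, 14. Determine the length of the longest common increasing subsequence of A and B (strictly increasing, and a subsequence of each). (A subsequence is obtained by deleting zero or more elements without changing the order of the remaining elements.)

2

For each value that appears in both, track the longest common increasing run ending there.
The best achievable length is 2; one witness is 10, 16 (A-positions 4,5, B-positions 6,7).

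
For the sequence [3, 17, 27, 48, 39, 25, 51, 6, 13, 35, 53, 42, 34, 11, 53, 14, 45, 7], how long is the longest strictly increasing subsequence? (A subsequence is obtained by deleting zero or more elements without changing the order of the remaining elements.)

Scanning left to right, the best length ending at each element is: 3→1, 17→2, 27→3, 48→4, 39→4, 25→3, 51→5, 6→2, 13→3, 35→4, 53→6, 42→5, 34→4, 11→3, 53→6, 14→4, 45→6, 7→3.
So the longest increasing subsequence has length 6, e.g. 3, 17, 27, 48, 51, 53.

6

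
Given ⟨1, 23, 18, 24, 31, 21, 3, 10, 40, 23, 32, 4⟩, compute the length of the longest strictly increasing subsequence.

Scanning left to right, the best length ending at each element is: 1→1, 23→2, 18→2, 24→3, 31→4, 21→3, 3→2, 10→3, 40→5, 23→4, 32→5, 4→3.
So the longest increasing subsequence has length 5, e.g. 1, 23, 24, 31, 40.

5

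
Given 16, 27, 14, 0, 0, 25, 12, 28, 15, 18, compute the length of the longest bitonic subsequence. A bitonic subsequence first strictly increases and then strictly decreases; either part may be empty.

4

Let inc[i] be the LIS ending at i and dec[i] the longest strictly decreasing subsequence starting at i. inc = [1, 2, 1, 1, 1, 2, 2, 3, 3, 4], dec = [3, 3, 2, 1, 1, 2, 1, 2, 1, 1].
max_i inc[i]+dec[i]−1 = 4, with one witness 16, 27, 25, 18.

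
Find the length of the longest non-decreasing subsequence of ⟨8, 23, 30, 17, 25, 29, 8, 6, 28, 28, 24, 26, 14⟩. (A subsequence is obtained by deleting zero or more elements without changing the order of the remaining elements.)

5

One longest non-decreasing subsequence is 8, 23, 25, 28, 28 (positions 1,2,5,9,10), of length 5; no longer one exists.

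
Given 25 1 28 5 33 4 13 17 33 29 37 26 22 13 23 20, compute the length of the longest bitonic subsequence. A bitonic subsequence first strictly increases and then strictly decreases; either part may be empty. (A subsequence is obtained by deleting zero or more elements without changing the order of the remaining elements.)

9

Let inc[i] be the LIS ending at i and dec[i] the longest strictly decreasing subsequence starting at i. inc = [1, 1, 2, 2, 3, 2, 3, 4, 5, 5, 6, 5, 5, 3, 6, 5], dec = [3, 1, 4, 2, 5, 1, 1, 2, 5, 4, 4, 3, 2, 1, 2, 1].
max_i inc[i]+dec[i]−1 = 9, with one witness 1, 5, 13, 17, 33, 29, 26, 23, 20.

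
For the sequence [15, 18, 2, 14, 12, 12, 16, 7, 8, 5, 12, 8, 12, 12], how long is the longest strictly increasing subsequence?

4

One longest increasing subsequence is 2, 7, 8, 12 (positions 3,8,9,11), of length 4; no longer one exists.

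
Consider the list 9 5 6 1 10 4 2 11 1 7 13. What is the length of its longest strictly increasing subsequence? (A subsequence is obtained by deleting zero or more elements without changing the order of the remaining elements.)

Scanning left to right, the best length ending at each element is: 9→1, 5→1, 6→2, 1→1, 10→3, 4→2, 2→2, 11→4, 1→1, 7→3, 13→5.
So the longest increasing subsequence has length 5, e.g. 5, 6, 10, 11, 13.

5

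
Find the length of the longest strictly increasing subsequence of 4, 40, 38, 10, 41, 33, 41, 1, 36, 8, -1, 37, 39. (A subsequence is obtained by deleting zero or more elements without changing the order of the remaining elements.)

Let dp[i] be the longest increasing subsequence ending at position i. Then dp = [1, 2, 2, 2, 3, 3, 4, 1, 4, 2, 1, 5, 6].
The maximum is 6; one witness is 4, 10, 33, 36, 37, 39 at positions 1,4,6,9,12,13.

6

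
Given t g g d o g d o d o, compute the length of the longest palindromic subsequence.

One longest palindromic subsequence is ododo (positions 5,7,8,9,10); it reads the same forward and backward, and the interval DP gives dp[1][10] = 5.

5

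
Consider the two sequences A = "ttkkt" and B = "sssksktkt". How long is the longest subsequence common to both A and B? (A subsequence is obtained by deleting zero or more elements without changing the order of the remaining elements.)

A longest common subsequence is tkt (length 3); the LCS DP confirms no longer common subsequence exists.

3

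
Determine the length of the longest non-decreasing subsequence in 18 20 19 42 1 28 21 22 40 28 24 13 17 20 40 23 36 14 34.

Scanning left to right, the best length ending at each element is: 18→1, 20→2, 19→2, 42→3, 1→1, 28→3, 21→3, 22→4, 40→5, 28→5, 24→5, 13→2, 17→3, 20→4, 40→6, 23→5, 36→6, 14→3, 34→6.
So the longest non-decreasing subsequence has length 6, e.g. 18, 20, 21, 22, 40, 40.

6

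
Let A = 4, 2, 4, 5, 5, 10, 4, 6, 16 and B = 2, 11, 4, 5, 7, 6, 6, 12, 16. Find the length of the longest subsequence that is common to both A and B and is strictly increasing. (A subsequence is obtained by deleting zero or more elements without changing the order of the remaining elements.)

5

For each value that appears in both, track the longest common increasing run ending there.
The best achievable length is 5; one witness is 2, 4, 5, 6, 16 (A-positions 2,3,4,8,9, B-positions 1,3,4,6,9).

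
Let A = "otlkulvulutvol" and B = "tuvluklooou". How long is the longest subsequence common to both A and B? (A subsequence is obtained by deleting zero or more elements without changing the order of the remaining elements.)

A longest common subsequence is tululu (length 6); the LCS DP confirms no longer common subsequence exists.

6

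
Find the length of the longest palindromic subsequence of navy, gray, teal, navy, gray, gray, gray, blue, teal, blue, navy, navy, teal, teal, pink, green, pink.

One longest palindromic subsequence is teal navy blue teal blue navy teal (positions 3,4,8,9,10,12,14); it reads the same forward and backward, and the interval DP gives dp[1][17] = 7.

7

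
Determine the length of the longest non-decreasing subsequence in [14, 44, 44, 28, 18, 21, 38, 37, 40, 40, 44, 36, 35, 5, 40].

Scanning left to right, the best length ending at each element is: 14→1, 44→2, 44→3, 28→2, 18→2, 21→3, 38→4, 37→4, 40→5, 40→6, 44→7, 36→4, 35→4, 5→1, 40→7.
So the longest non-decreasing subsequence has length 7, e.g. 14, 18, 21, 38, 40, 40, 44.

7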